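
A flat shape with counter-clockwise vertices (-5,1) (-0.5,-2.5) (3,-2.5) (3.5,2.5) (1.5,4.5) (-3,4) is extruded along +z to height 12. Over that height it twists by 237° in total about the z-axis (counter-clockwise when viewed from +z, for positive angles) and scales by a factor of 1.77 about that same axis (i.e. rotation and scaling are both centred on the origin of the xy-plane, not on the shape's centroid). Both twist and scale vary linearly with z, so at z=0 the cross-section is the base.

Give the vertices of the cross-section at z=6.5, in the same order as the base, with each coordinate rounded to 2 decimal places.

Cross-section at z=6.5: (3.29,-6.43) (3.22,1.64) (0.14,5.53) (-5.86,1.69) (-6.32,-2.29) (-1.80,-6.85)

t = z/height = 6.5/12 = 0.541667
s = 1 + (scale-1)·z/height = 1 + (1.77-1)·6.5/12 = 1.417083
θ = twist·z/height = 237°·6.5/12 = 128.3750° = 2.240566 rad
cos θ = -0.620806, sin θ = 0.783964 (intermediates below are computed at full precision and shown rounded to 5 d.p.)
v1: (-5,1) → rotate → (2.32006,-4.54063) → ×s → (3.28772,-6.43445) → (3.29,-6.43)
v2: (-0.5,-2.5) → rotate → (2.27031,1.16003) → ×s → (3.21722,1.64386) → (3.22,1.64)
v3: (3,-2.5) → rotate → (0.09749,3.90391) → ×s → (0.13816,5.53216) → (0.14,5.53)
v4: (3.5,2.5) → rotate → (-4.13273,1.19186) → ×s → (-5.85642,1.68897) → (-5.86,1.69)
v5: (1.5,4.5) → rotate → (-4.45905,-1.61768) → ×s → (-6.31884,-2.29239) → (-6.32,-2.29)
v6: (-3,4) → rotate → (-1.27344,-4.83512) → ×s → (-1.80457,-6.85176) → (-1.80,-6.85)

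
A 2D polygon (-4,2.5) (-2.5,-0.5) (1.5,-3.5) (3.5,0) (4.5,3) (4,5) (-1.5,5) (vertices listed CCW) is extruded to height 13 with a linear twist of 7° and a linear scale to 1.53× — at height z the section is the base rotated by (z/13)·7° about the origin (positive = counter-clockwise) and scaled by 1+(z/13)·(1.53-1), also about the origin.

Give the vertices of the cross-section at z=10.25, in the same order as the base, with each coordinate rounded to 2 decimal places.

t = z/height = 10.25/13 = 0.788462
s = 1 + (scale-1)·z/height = 1 + (1.53-1)·10.25/13 = 1.417885
θ = twist·z/height = 7°·10.25/13 = 5.5192° = 0.096329 rad
cos θ = 0.995364, sin θ = 0.096180 (intermediates below are computed at full precision and shown rounded to 5 d.p.)
v1: (-4,2.5) → rotate → (-4.22191,2.10369) → ×s → (-5.98617,2.98279) → (-5.99,2.98)
v2: (-2.5,-0.5) → rotate → (-2.44032,-0.73813) → ×s → (-3.46009,-1.04659) → (-3.46,-1.05)
v3: (1.5,-3.5) → rotate → (1.82968,-3.33950) → ×s → (2.59427,-4.73503) → (2.59,-4.74)
v4: (3.5,0) → rotate → (3.48377,0.33663) → ×s → (4.93959,0.47730) → (4.94,0.48)
v5: (4.5,3) → rotate → (4.19060,3.41890) → ×s → (5.94178,4.84761) → (5.94,4.85)
v6: (4,5) → rotate → (3.50056,5.36154) → ×s → (4.96339,7.60204) → (4.96,7.60)
v7: (-1.5,5) → rotate → (-1.97395,4.83255) → ×s → (-2.79883,6.85200) → (-2.80,6.85)

Cross-section at z=10.25: (-5.99,2.98) (-3.46,-1.05) (2.59,-4.74) (4.94,0.48) (5.94,4.85) (4.96,7.60) (-2.80,6.85)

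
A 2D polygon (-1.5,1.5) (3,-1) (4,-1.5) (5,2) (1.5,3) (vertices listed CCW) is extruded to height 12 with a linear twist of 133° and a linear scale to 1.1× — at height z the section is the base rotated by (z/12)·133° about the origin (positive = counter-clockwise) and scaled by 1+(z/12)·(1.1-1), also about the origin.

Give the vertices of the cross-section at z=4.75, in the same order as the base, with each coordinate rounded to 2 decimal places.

Cross-section at z=4.75: (-2.19,-0.29) (2.72,1.85) (3.76,2.36) (1.50,5.39) (-1.53,3.13)

t = z/height = 4.75/12 = 0.395833
s = 1 + (scale-1)·z/height = 1 + (1.1-1)·4.75/12 = 1.039583
θ = twist·z/height = 133°·4.75/12 = 52.6458° = 0.918843 rad
cos θ = 0.606740, sin θ = 0.794900 (intermediates below are computed at full precision and shown rounded to 5 d.p.)
v1: (-1.5,1.5) → rotate → (-2.10246,-0.28224) → ×s → (-2.18568,-0.29341) → (-2.19,-0.29)
v2: (3,-1) → rotate → (2.61512,1.77796) → ×s → (2.71864,1.84834) → (2.72,1.85)
v3: (4,-1.5) → rotate → (3.61931,2.26949) → ×s → (3.76258,2.35932) → (3.76,2.36)
v4: (5,2) → rotate → (1.44390,5.18798) → ×s → (1.50105,5.39334) → (1.50,5.39)
v5: (1.5,3) → rotate → (-1.47459,3.01257) → ×s → (-1.53296,3.13182) → (-1.53,3.13)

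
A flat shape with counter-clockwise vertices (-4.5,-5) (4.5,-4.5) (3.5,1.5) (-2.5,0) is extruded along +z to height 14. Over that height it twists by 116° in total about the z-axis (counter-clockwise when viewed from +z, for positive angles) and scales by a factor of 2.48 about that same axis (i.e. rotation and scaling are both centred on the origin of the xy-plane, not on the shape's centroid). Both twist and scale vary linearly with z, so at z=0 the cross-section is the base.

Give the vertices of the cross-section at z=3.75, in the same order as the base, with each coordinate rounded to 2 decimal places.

t = z/height = 3.75/14 = 0.267857
s = 1 + (scale-1)·z/height = 1 + (2.48-1)·3.75/14 = 1.396429
θ = twist·z/height = 116°·3.75/14 = 31.0714° = 0.542299 rad
cos θ = 0.856525, sin θ = 0.516106 (intermediates below are computed at full precision and shown rounded to 5 d.p.)
v1: (-4.5,-5) → rotate → (-1.27383,-6.60510) → ×s → (-1.77881,-9.22355) → (-1.78,-9.22)
v2: (4.5,-4.5) → rotate → (6.17684,-1.53188) → ×s → (8.62551,-2.13916) → (8.63,-2.14)
v3: (3.5,1.5) → rotate → (2.22368,3.09116) → ×s → (3.10521,4.31658) → (3.11,4.32)
v4: (-2.5,0) → rotate → (-2.14131,-1.29027) → ×s → (-2.99019,-1.80176) → (-2.99,-1.80)

Cross-section at z=3.75: (-1.78,-9.22) (8.63,-2.14) (3.11,4.32) (-2.99,-1.80)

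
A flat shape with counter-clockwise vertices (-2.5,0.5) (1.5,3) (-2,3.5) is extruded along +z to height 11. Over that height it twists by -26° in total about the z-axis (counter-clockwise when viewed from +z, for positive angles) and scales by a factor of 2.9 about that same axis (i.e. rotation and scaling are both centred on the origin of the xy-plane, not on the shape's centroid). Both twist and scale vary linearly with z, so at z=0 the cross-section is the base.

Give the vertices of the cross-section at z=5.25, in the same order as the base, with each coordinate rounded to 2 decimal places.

Cross-section at z=5.25: (-4.45,1.96) (4.02,4.97) (-2.29,7.34)

t = z/height = 5.25/11 = 0.477273
s = 1 + (scale-1)·z/height = 1 + (2.9-1)·5.25/11 = 1.906818
θ = twist·z/height = -26°·5.25/11 = -12.4091° = -0.216579 rad
cos θ = 0.976638, sin θ = -0.214890 (intermediates below are computed at full precision and shown rounded to 5 d.p.)
v1: (-2.5,0.5) → rotate → (-2.33415,1.02554) → ×s → (-4.45080,1.95553) → (-4.45,1.96)
v2: (1.5,3) → rotate → (2.10963,2.60758) → ×s → (4.02268,4.97218) → (4.02,4.97)
v3: (-2,3.5) → rotate → (-1.20116,3.84801) → ×s → (-2.29039,7.33746) → (-2.29,7.34)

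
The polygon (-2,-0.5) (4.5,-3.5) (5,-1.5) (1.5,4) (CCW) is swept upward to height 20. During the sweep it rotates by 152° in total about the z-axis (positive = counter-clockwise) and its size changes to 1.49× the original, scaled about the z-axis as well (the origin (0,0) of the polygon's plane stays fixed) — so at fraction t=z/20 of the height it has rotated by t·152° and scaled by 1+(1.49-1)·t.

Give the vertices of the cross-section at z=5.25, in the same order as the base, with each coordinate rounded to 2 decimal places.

Cross-section at z=5.25: (-1.37,-1.88) (6.43,0.23) (5.42,2.32) (-1.60,4.55)

t = z/height = 5.25/20 = 0.2625
s = 1 + (scale-1)·z/height = 1 + (1.49-1)·5.25/20 = 1.128625
θ = twist·z/height = 152°·5.25/20 = 39.9000° = 0.696386 rad
cos θ = 0.767165, sin θ = 0.641450 (intermediates below are computed at full precision and shown rounded to 5 d.p.)
v1: (-2,-0.5) → rotate → (-1.21361,-1.66648) → ×s → (-1.36971,-1.88083) → (-1.37,-1.88)
v2: (4.5,-3.5) → rotate → (5.69732,0.20145) → ×s → (6.43013,0.22736) → (6.43,0.23)
v3: (5,-1.5) → rotate → (4.79800,2.05650) → ×s → (5.41514,2.32102) → (5.42,2.32)
v4: (1.5,4) → rotate → (-1.41505,4.03084) → ×s → (-1.59706,4.54930) → (-1.60,4.55)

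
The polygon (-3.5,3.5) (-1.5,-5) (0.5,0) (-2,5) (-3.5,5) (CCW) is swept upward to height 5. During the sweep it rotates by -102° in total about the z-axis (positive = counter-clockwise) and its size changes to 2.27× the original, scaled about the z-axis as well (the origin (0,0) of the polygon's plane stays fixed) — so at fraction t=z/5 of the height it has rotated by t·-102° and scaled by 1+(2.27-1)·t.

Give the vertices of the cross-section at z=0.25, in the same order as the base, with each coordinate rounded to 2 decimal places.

Cross-section at z=0.25: (-3.38,4.04) (-2.06,-5.15) (0.53,-0.05) (-1.65,5.49) (-3.23,5.63)

t = z/height = 0.25/5 = 0.05
s = 1 + (scale-1)·z/height = 1 + (2.27-1)·0.25/5 = 1.063500
θ = twist·z/height = -102°·0.25/5 = -5.1000° = -0.089012 rad
cos θ = 0.996041, sin θ = -0.088894 (intermediates below are computed at full precision and shown rounded to 5 d.p.)
v1: (-3.5,3.5) → rotate → (-3.17501,3.79727) → ×s → (-3.37663,4.03840) → (-3.38,4.04)
v2: (-1.5,-5) → rotate → (-1.93853,-4.84686) → ×s → (-2.06163,-5.15464) → (-2.06,-5.15)
v3: (0.5,0) → rotate → (0.49802,-0.04445) → ×s → (0.52964,-0.04727) → (0.53,-0.05)
v4: (-2,5) → rotate → (-1.54761,5.15799) → ×s → (-1.64588,5.48553) → (-1.65,5.49)
v5: (-3.5,5) → rotate → (-3.04167,5.29134) → ×s → (-3.23482,5.62734) → (-3.23,5.63)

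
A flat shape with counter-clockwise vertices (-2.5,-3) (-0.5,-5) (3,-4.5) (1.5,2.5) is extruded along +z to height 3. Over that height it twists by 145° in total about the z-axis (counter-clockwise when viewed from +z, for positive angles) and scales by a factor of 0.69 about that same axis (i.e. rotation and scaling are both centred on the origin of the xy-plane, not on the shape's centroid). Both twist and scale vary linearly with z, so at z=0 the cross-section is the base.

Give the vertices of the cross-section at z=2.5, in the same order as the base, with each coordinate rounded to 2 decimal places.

t = z/height = 2.5/3 = 0.833333
s = 1 + (scale-1)·z/height = 1 + (0.69-1)·2.5/3 = 0.741667
θ = twist·z/height = 145°·2.5/3 = 120.8333° = 2.108940 rad
cos θ = -0.512543, sin θ = 0.858662 (intermediates below are computed at full precision and shown rounded to 5 d.p.)
v1: (-2.5,-3) → rotate → (3.85734,-0.60903) → ×s → (2.86086,-0.45170) → (2.86,-0.45)
v2: (-0.5,-5) → rotate → (4.54958,2.13338) → ×s → (3.37427,1.58226) → (3.37,1.58)
v3: (3,-4.5) → rotate → (2.32635,4.88243) → ×s → (1.72538,3.62113) → (1.73,3.62)
v4: (1.5,2.5) → rotate → (-2.91547,0.00664) → ×s → (-2.16231,0.00492) → (-2.16,0.00)

Cross-section at z=2.5: (2.86,-0.45) (3.37,1.58) (1.73,3.62) (-2.16,0.00)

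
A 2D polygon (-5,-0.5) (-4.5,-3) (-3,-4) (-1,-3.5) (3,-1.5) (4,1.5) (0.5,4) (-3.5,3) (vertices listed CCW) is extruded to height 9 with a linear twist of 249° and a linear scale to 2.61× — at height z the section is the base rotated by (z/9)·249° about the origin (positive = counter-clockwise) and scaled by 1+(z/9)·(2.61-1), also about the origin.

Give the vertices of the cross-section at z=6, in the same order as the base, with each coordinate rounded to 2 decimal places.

Cross-section at z=6: (10.31,-1.50) (10.56,3.78) (8.04,6.54) (3.77,6.54) (-5.28,4.52) (-8.80,-1.01) (-3.01,-7.80) (5.54,-7.79)

t = z/height = 6/9 = 0.666667
s = 1 + (scale-1)·z/height = 1 + (2.61-1)·6/9 = 2.073333
θ = twist·z/height = 249°·6/9 = 166.0000° = 2.897247 rad
cos θ = -0.970296, sin θ = 0.241922 (intermediates below are computed at full precision and shown rounded to 5 d.p.)
v1: (-5,-0.5) → rotate → (4.97244,-0.72446) → ×s → (10.30952,-1.50205) → (10.31,-1.50)
v2: (-4.5,-3) → rotate → (5.09210,1.82224) → ×s → (10.55761,3.77811) → (10.56,3.78)
v3: (-3,-4) → rotate → (3.87857,3.15542) → ×s → (8.04158,6.54223) → (8.04,6.54)
v4: (-1,-3.5) → rotate → (1.81702,3.15411) → ×s → (3.76729,6.53953) → (3.77,6.54)
v5: (3,-1.5) → rotate → (-2.54800,2.18121) → ×s → (-5.28286,4.52237) → (-5.28,4.52)
v6: (4,1.5) → rotate → (-4.24407,-0.48776) → ×s → (-8.79936,-1.01128) → (-8.80,-1.01)
v7: (0.5,4) → rotate → (-1.45284,-3.76022) → ×s → (-3.01221,-7.79619) → (-3.01,-7.80)
v8: (-3.5,3) → rotate → (2.67027,-3.75761) → ×s → (5.53636,-7.79079) → (5.54,-7.79)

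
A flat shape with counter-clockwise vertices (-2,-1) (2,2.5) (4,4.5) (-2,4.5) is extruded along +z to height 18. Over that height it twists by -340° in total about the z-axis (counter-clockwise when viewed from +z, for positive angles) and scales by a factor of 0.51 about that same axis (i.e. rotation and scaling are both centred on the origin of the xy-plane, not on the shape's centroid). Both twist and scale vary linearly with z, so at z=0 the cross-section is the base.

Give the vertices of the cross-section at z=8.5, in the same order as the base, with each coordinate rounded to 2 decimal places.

t = z/height = 8.5/18 = 0.472222
s = 1 + (scale-1)·z/height = 1 + (0.51-1)·8.5/18 = 0.768611
θ = twist·z/height = -340°·8.5/18 = -160.5556° = -2.802223 rad
cos θ = -0.942965, sin θ = -0.332893 (intermediates below are computed at full precision and shown rounded to 5 d.p.)
v1: (-2,-1) → rotate → (1.55304,1.60875) → ×s → (1.19368,1.23650) → (1.19,1.24)
v2: (2,2.5) → rotate → (-1.05370,-3.02320) → ×s → (-0.80988,-2.32366) → (-0.81,-2.32)
v3: (4,4.5) → rotate → (-2.27384,-5.57491) → ×s → (-1.74770,-4.28494) → (-1.75,-4.28)
v4: (-2,4.5) → rotate → (3.38395,-3.57756) → ×s → (2.60094,-2.74975) → (2.60,-2.75)

Cross-section at z=8.5: (1.19,1.24) (-0.81,-2.32) (-1.75,-4.28) (2.60,-2.75)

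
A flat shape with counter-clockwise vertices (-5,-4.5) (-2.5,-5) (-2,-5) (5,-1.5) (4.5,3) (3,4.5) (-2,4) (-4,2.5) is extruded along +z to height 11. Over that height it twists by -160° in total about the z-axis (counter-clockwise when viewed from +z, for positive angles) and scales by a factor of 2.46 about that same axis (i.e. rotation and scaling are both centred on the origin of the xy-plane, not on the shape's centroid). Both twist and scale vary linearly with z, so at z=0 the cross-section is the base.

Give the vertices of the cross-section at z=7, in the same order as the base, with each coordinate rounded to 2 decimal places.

Cross-section at z=7: (-6.52,11.22) (-8.45,6.70) (-8.65,5.75) (-4.81,-8.85) (3.89,-9.68) (7.31,-7.44) (8.34,2.20) (6.30,6.57)

t = z/height = 7/11 = 0.636364
s = 1 + (scale-1)·z/height = 1 + (2.46-1)·7/11 = 1.929091
θ = twist·z/height = -160°·7/11 = -101.8182° = -1.777063 rad
cos θ = -0.204807, sin θ = -0.978802 (intermediates below are computed at full precision and shown rounded to 5 d.p.)
v1: (-5,-4.5) → rotate → (-3.38058,5.81564) → ×s → (-6.52144,11.21890) → (-6.52,11.22)
v2: (-2.5,-5) → rotate → (-4.38200,3.47104) → ×s → (-8.45327,6.69595) → (-8.45,6.70)
v3: (-2,-5) → rotate → (-4.48440,2.98164) → ×s → (-8.65081,5.75185) → (-8.65,5.75)
v4: (5,-1.5) → rotate → (-2.49224,-4.58680) → ×s → (-4.80775,-8.84836) → (-4.81,-8.85)
v5: (4.5,3) → rotate → (2.01478,-5.01903) → ×s → (3.88669,-9.68217) → (3.89,-9.68)
v6: (3,4.5) → rotate → (3.79019,-3.85804) → ×s → (7.31162,-7.44250) → (7.31,-7.44)
v7: (-2,4) → rotate → (4.32482,1.13838) → ×s → (8.34298,2.19604) → (8.34,2.20)
v8: (-4,2.5) → rotate → (3.26623,3.40319) → ×s → (6.30086,6.56507) → (6.30,6.57)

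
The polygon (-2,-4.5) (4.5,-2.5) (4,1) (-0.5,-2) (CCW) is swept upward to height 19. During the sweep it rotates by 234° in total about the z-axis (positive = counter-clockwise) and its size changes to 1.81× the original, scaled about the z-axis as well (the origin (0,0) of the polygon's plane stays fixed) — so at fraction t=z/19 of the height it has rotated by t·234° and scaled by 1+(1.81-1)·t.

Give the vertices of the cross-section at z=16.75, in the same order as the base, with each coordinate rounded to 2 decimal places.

t = z/height = 16.75/19 = 0.881579
s = 1 + (scale-1)·z/height = 1 + (1.81-1)·16.75/19 = 1.714079
θ = twist·z/height = 234°·16.75/19 = 206.2895° = 3.600431 rad
cos θ = -0.896568, sin θ = -0.442906 (intermediates below are computed at full precision and shown rounded to 5 d.p.)
v1: (-2,-4.5) → rotate → (-0.19994,4.92037) → ×s → (-0.34272,8.43390) → (-0.34,8.43)
v2: (4.5,-2.5) → rotate → (-5.14182,0.24834) → ×s → (-8.81349,0.42568) → (-8.81,0.43)
v3: (4,1) → rotate → (-3.14336,-2.66819) → ×s → (-5.38798,-4.57349) → (-5.39,-4.57)
v4: (-0.5,-2) → rotate → (-0.43753,2.01459) → ×s → (-0.74996,3.45316) → (-0.75,3.45)

Cross-section at z=16.75: (-0.34,8.43) (-8.81,0.43) (-5.39,-4.57) (-0.75,3.45)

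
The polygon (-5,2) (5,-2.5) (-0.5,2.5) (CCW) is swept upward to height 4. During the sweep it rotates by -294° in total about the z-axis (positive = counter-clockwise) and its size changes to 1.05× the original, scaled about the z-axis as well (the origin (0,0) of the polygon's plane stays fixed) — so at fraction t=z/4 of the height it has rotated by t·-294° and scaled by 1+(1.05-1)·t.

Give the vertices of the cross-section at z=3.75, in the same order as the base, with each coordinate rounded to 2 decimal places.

Cross-section at z=3.75: (-2.60,-5.00) (3.12,4.95) (-2.66,-0.26)

t = z/height = 3.75/4 = 0.9375
s = 1 + (scale-1)·z/height = 1 + (1.05-1)·3.75/4 = 1.046875
θ = twist·z/height = -294°·3.75/4 = -275.6250° = -4.810564 rad
cos θ = 0.098017, sin θ = 0.995185 (intermediates below are computed at full precision and shown rounded to 5 d.p.)
v1: (-5,2) → rotate → (-2.48046,-4.77989) → ×s → (-2.59673,-5.00395) → (-2.60,-5.00)
v2: (5,-2.5) → rotate → (2.97805,4.73088) → ×s → (3.11764,4.95264) → (3.12,4.95)
v3: (-0.5,2.5) → rotate → (-2.53697,-0.25255) → ×s → (-2.65589,-0.26439) → (-2.66,-0.26)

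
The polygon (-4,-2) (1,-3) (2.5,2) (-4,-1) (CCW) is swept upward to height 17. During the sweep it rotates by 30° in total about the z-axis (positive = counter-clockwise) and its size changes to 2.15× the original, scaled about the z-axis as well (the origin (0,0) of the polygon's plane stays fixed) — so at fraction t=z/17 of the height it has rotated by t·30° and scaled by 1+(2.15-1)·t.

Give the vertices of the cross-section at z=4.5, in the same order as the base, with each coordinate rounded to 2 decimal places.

Cross-section at z=4.5: (-4.81,-3.30) (1.83,-3.70) (2.87,3.03) (-4.99,-2.01)

t = z/height = 4.5/17 = 0.264706
s = 1 + (scale-1)·z/height = 1 + (2.15-1)·4.5/17 = 1.304412
θ = twist·z/height = 30°·4.5/17 = 7.9412° = 0.138600 rad
cos θ = 0.990410, sin θ = 0.138156 (intermediates below are computed at full precision and shown rounded to 5 d.p.)
v1: (-4,-2) → rotate → (-3.68533,-2.53345) → ×s → (-4.80719,-3.30466) → (-4.81,-3.30)
v2: (1,-3) → rotate → (1.40488,-2.83307) → ×s → (1.83254,-3.69550) → (1.83,-3.70)
v3: (2.5,2) → rotate → (2.19971,2.32621) → ×s → (2.86933,3.03434) → (2.87,3.03)
v4: (-4,-1) → rotate → (-3.82349,-1.54304) → ×s → (-4.98740,-2.01275) → (-4.99,-2.01)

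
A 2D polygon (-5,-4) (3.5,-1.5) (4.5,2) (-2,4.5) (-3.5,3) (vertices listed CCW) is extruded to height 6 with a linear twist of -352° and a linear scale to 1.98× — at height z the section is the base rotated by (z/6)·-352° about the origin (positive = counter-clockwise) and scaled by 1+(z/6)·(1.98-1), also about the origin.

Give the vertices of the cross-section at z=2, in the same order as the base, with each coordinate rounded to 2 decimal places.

Cross-section at z=2: (-1.67,8.33) (-3.90,-3.21) (-0.38,-6.52) (6.52,-0.38) (5.67,2.30)

t = z/height = 2/6 = 0.333333
s = 1 + (scale-1)·z/height = 1 + (1.98-1)·2/6 = 1.326667
θ = twist·z/height = -352°·2/6 = -117.3333° = -2.047853 rad
cos θ = -0.459166, sin θ = -0.888350 (intermediates below are computed at full precision and shown rounded to 5 d.p.)
v1: (-5,-4) → rotate → (-1.25757,6.27842) → ×s → (-1.66837,8.32937) → (-1.67,8.33)
v2: (3.5,-1.5) → rotate → (-2.93961,-2.42048) → ×s → (-3.89988,-3.21117) → (-3.90,-3.21)
v3: (4.5,2) → rotate → (-0.28955,-4.91591) → ×s → (-0.38413,-6.52177) → (-0.38,-6.52)
v4: (-2,4.5) → rotate → (4.91591,-0.28955) → ×s → (6.52177,-0.38413) → (6.52,-0.38)
v5: (-3.5,3) → rotate → (4.27213,1.73173) → ×s → (5.66770,2.29742) → (5.67,2.30)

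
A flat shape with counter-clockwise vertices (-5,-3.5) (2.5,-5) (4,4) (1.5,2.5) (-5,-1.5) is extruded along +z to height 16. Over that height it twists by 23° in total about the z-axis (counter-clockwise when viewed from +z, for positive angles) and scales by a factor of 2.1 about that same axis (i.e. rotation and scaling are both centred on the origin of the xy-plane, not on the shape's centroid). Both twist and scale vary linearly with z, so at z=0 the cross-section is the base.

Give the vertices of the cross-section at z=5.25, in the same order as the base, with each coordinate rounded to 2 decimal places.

t = z/height = 5.25/16 = 0.328125
s = 1 + (scale-1)·z/height = 1 + (2.1-1)·5.25/16 = 1.360938
θ = twist·z/height = 23°·5.25/16 = 7.5469° = 0.131718 rad
cos θ = 0.991338, sin θ = 0.131337 (intermediates below are computed at full precision and shown rounded to 5 d.p.)
v1: (-5,-3.5) → rotate → (-4.49701,-4.12637) → ×s → (-6.12015,-5.61573) → (-6.12,-5.62)
v2: (2.5,-5) → rotate → (3.13503,-4.62835) → ×s → (4.26658,-6.29889) → (4.27,-6.30)
v3: (4,4) → rotate → (3.44000,4.49070) → ×s → (4.68163,6.11156) → (4.68,6.11)
v4: (1.5,2.5) → rotate → (1.15866,2.67535) → ×s → (1.57687,3.64098) → (1.58,3.64)
v5: (-5,-1.5) → rotate → (-4.75968,-2.14369) → ×s → (-6.47763,-2.91743) → (-6.48,-2.92)

Cross-section at z=5.25: (-6.12,-5.62) (4.27,-6.30) (4.68,6.11) (1.58,3.64) (-6.48,-2.92)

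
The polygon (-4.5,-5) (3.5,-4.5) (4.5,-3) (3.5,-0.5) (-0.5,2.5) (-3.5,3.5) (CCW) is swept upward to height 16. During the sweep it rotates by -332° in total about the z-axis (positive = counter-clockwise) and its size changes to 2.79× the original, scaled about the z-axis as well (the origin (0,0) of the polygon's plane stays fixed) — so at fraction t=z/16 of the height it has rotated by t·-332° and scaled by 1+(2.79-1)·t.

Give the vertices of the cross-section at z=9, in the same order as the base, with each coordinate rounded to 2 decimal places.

t = z/height = 9/16 = 0.5625
s = 1 + (scale-1)·z/height = 1 + (2.79-1)·9/16 = 2.006875
θ = twist·z/height = -332°·9/16 = -186.7500° = -3.259402 rad
cos θ = -0.993068, sin θ = 0.117537 (intermediates below are computed at full precision and shown rounded to 5 d.p.)
v1: (-4.5,-5) → rotate → (5.05650,4.43642) → ×s → (10.14775,8.90335) → (10.15,8.90)
v2: (3.5,-4.5) → rotate → (-2.94682,4.88019) → ×s → (-5.91390,9.79393) → (-5.91,9.79)
v3: (4.5,-3) → rotate → (-4.11620,3.50812) → ×s → (-8.26069,7.04037) → (-8.26,7.04)
v4: (3.5,-0.5) → rotate → (-3.41697,0.90792) → ×s → (-6.85743,1.82207) → (-6.86,1.82)
v5: (-0.5,2.5) → rotate → (0.20269,-2.54144) → ×s → (0.40677,-5.10035) → (0.41,-5.10)
v6: (-3.5,3.5) → rotate → (3.06436,-3.88712) → ×s → (6.14978,-7.80096) → (6.15,-7.80)

Cross-section at z=9: (10.15,8.90) (-5.91,9.79) (-8.26,7.04) (-6.86,1.82) (0.41,-5.10) (6.15,-7.80)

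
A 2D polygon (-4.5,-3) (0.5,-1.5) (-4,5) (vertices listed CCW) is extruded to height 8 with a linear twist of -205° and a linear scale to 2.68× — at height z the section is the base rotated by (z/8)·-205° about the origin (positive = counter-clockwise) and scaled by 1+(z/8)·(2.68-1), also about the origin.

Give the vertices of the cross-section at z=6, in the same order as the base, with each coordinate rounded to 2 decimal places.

Cross-section at z=6: (6.12,10.58) (-2.51,2.54) (13.11,-6.14)

t = z/height = 6/8 = 0.75
s = 1 + (scale-1)·z/height = 1 + (2.68-1)·6/8 = 2.260000
θ = twist·z/height = -205°·6/8 = -153.7500° = -2.683444 rad
cos θ = -0.896873, sin θ = -0.442289 (intermediates below are computed at full precision and shown rounded to 5 d.p.)
v1: (-4.5,-3) → rotate → (2.70906,4.68092) → ×s → (6.12248,10.57887) → (6.12,10.58)
v2: (0.5,-1.5) → rotate → (-1.11187,1.12416) → ×s → (-2.51282,2.54061) → (-2.51,2.54)
v3: (-4,5) → rotate → (5.79893,-2.71521) → ×s → (13.10559,-6.13637) → (13.11,-6.14)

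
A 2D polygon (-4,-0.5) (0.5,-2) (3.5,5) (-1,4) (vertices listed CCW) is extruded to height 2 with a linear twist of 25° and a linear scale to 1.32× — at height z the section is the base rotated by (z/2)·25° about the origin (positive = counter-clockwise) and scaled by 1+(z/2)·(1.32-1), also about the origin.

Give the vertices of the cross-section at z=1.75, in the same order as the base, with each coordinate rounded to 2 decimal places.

Cross-section at z=1.75: (-4.51,-2.50) (1.55,-2.14) (1.77,7.61) (-3.10,4.27)

t = z/height = 1.75/2 = 0.875
s = 1 + (scale-1)·z/height = 1 + (1.32-1)·1.75/2 = 1.280000
θ = twist·z/height = 25°·1.75/2 = 21.8750° = 0.381791 rad
cos θ = 0.927999, sin θ = 0.372583 (intermediates below are computed at full precision and shown rounded to 5 d.p.)
v1: (-4,-0.5) → rotate → (-3.52570,-1.95433) → ×s → (-4.51290,-2.50154) → (-4.51,-2.50)
v2: (0.5,-2) → rotate → (1.20917,-1.66971) → ×s → (1.54773,-2.13722) → (1.55,-2.14)
v3: (3.5,5) → rotate → (1.38508,5.94403) → ×s → (1.77290,7.60836) → (1.77,7.61)
v4: (-1,4) → rotate → (-2.41833,3.33941) → ×s → (-3.09546,4.27445) → (-3.10,4.27)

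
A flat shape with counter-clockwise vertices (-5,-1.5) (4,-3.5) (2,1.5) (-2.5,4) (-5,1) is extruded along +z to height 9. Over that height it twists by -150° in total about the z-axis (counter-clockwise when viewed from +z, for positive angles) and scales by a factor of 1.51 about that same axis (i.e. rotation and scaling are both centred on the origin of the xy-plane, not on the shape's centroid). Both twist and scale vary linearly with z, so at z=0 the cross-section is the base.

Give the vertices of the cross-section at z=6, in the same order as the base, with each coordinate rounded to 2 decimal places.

t = z/height = 6/9 = 0.666667
s = 1 + (scale-1)·z/height = 1 + (1.51-1)·6/9 = 1.340000
θ = twist·z/height = -150°·6/9 = -100.0000° = -1.745329 rad
cos θ = -0.173648, sin θ = -0.984808 (intermediates below are computed at full precision and shown rounded to 5 d.p.)
v1: (-5,-1.5) → rotate → (-0.60897,5.18451) → ×s → (-0.81602,6.94724) → (-0.82,6.95)
v2: (4,-3.5) → rotate → (-4.14142,-3.33146) → ×s → (-5.54950,-4.46416) → (-5.55,-4.46)
v3: (2,1.5) → rotate → (1.12992,-2.23009) → ×s → (1.51409,-2.98832) → (1.51,-2.99)
v4: (-2.5,4) → rotate → (4.37335,1.76743) → ×s → (5.86029,2.36835) → (5.86,2.37)
v5: (-5,1) → rotate → (1.85305,4.75039) → ×s → (2.48309,6.36552) → (2.48,6.37)

Cross-section at z=6: (-0.82,6.95) (-5.55,-4.46) (1.51,-2.99) (5.86,2.37) (2.48,6.37)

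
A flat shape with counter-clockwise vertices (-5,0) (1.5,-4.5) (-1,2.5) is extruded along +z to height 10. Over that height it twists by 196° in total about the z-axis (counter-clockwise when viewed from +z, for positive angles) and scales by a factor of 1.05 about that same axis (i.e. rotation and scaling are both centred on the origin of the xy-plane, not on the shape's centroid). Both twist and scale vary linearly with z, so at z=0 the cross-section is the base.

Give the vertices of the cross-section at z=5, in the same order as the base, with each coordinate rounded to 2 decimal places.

t = z/height = 5/10 = 0.5
s = 1 + (scale-1)·z/height = 1 + (1.05-1)·5/10 = 1.025000
θ = twist·z/height = 196°·5/10 = 98.0000° = 1.710423 rad
cos θ = -0.139173, sin θ = 0.990268 (intermediates below are computed at full precision and shown rounded to 5 d.p.)
v1: (-5,0) → rotate → (0.69587,-4.95134) → ×s → (0.71326,-5.07512) → (0.71,-5.08)
v2: (1.5,-4.5) → rotate → (4.24745,2.11168) → ×s → (4.35363,2.16447) → (4.35,2.16)
v3: (-1,2.5) → rotate → (-2.33650,-1.33820) → ×s → (-2.39491,-1.37166) → (-2.39,-1.37)

Cross-section at z=5: (0.71,-5.08) (4.35,2.16) (-2.39,-1.37)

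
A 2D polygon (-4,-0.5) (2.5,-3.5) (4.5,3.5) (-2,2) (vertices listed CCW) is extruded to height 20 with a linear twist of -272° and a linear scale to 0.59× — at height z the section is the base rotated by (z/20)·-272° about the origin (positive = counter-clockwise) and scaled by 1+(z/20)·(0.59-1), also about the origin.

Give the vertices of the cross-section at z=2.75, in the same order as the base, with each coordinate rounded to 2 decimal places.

t = z/height = 2.75/20 = 0.1375
s = 1 + (scale-1)·z/height = 1 + (0.59-1)·2.75/20 = 0.943625
θ = twist·z/height = -272°·2.75/20 = -37.4000° = -0.652753 rad
cos θ = 0.794415, sin θ = -0.607376 (intermediates below are computed at full precision and shown rounded to 5 d.p.)
v1: (-4,-0.5) → rotate → (-3.48135,2.03230) → ×s → (-3.28509,1.91773) → (-3.29,1.92)
v2: (2.5,-3.5) → rotate → (-0.13978,-4.29889) → ×s → (-0.13190,-4.05654) → (-0.13,-4.06)
v3: (4.5,3.5) → rotate → (5.70068,0.04726) → ×s → (5.37931,0.04460) → (5.38,0.04)
v4: (-2,2) → rotate → (-0.37408,2.80358) → ×s → (-0.35299,2.64553) → (-0.35,2.65)

Cross-section at z=2.75: (-3.29,1.92) (-0.13,-4.06) (5.38,0.04) (-0.35,2.65)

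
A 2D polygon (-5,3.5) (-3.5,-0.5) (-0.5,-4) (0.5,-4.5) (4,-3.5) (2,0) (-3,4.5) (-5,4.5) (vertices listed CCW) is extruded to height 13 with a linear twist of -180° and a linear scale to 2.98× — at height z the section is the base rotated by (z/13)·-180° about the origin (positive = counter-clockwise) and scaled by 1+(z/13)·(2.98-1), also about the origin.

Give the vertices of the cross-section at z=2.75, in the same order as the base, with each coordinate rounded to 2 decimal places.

Cross-section at z=2.75: (-2.52,8.28) (-4.35,2.50) (-4.06,-4.03) (-3.38,-5.46) (1.40,-7.41) (2.23,-1.75) (0.59,7.65) (-1.65,9.40)

t = z/height = 2.75/13 = 0.211538
s = 1 + (scale-1)·z/height = 1 + (2.98-1)·2.75/13 = 1.418846
θ = twist·z/height = -180°·2.75/13 = -38.0769° = -0.664568 rad
cos θ = 0.787183, sin θ = -0.616719 (intermediates below are computed at full precision and shown rounded to 5 d.p.)
v1: (-5,3.5) → rotate → (-1.77740,5.83874) → ×s → (-2.52186,8.28427) → (-2.52,8.28)
v2: (-3.5,-0.5) → rotate → (-3.06350,1.76492) → ×s → (-4.34664,2.50416) → (-4.35,2.50)
v3: (-0.5,-4) → rotate → (-2.86047,-2.84037) → ×s → (-4.05856,-4.03005) → (-4.06,-4.03)
v4: (0.5,-4.5) → rotate → (-2.38164,-3.85069) → ×s → (-3.37919,-5.46353) → (-3.38,-5.46)
v5: (4,-3.5) → rotate → (0.99022,-5.22202) → ×s → (1.40497,-7.40924) → (1.40,-7.41)
v6: (2,0) → rotate → (1.57437,-1.23344) → ×s → (2.23378,-1.75006) → (2.23,-1.75)
v7: (-3,4.5) → rotate → (0.41368,5.39248) → ×s → (0.58695,7.65110) → (0.59,7.65)
v8: (-5,4.5) → rotate → (-1.16068,6.62592) → ×s → (-1.64683,9.40116) → (-1.65,9.40)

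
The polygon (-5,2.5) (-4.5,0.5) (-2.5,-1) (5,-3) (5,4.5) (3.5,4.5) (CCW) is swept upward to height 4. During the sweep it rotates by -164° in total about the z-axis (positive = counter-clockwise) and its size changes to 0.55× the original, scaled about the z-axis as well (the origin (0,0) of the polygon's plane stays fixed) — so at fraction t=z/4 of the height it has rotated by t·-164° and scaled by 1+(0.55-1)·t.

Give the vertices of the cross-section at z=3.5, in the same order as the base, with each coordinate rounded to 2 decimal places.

Cross-section at z=3.5: (3.34,0.58) (2.37,1.38) (0.86,1.39) (-3.52,-0.34) (-0.81,-4.00) (-0.08,-3.46)

t = z/height = 3.5/4 = 0.875
s = 1 + (scale-1)·z/height = 1 + (0.55-1)·3.5/4 = 0.606250
θ = twist·z/height = -164°·3.5/4 = -143.5000° = -2.504547 rad
cos θ = -0.803857, sin θ = -0.594823 (intermediates below are computed at full precision and shown rounded to 5 d.p.)
v1: (-5,2.5) → rotate → (5.50634,0.96447) → ×s → (3.33822,0.58471) → (3.34,0.58)
v2: (-4.5,0.5) → rotate → (3.91477,2.27477) → ×s → (2.37333,1.37908) → (2.37,1.38)
v3: (-2.5,-1) → rotate → (1.41482,2.29091) → ×s → (0.85773,1.38887) → (0.86,1.39)
v4: (5,-3) → rotate → (-5.80375,-0.56254) → ×s → (-3.51853,-0.34104) → (-3.52,-0.34)
v5: (5,4.5) → rotate → (-1.34258,-6.59147) → ×s → (-0.81394,-3.99608) → (-0.81,-4.00)
v6: (3.5,4.5) → rotate → (-0.13680,-5.69924) → ×s → (-0.08293,-3.45516) → (-0.08,-3.46)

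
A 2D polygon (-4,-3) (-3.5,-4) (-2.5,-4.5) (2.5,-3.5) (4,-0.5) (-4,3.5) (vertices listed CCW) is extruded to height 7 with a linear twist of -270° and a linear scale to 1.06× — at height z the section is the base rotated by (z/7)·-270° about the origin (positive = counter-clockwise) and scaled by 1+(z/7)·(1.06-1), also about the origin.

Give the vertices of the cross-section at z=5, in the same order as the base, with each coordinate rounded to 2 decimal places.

Cross-section at z=5: (4.76,2.12) (4.49,3.25) (3.59,4.00) (-1.73,4.14) (-3.95,1.44) (3.25,-4.49)

t = z/height = 5/7 = 0.714286
s = 1 + (scale-1)·z/height = 1 + (1.06-1)·5/7 = 1.042857
θ = twist·z/height = -270°·5/7 = -192.8571° = -3.365992 rad
cos θ = -0.974928, sin θ = 0.222521 (intermediates below are computed at full precision and shown rounded to 5 d.p.)
v1: (-4,-3) → rotate → (4.56727,2.03470) → ×s → (4.76301,2.12190) → (4.76,2.12)
v2: (-3.5,-4) → rotate → (4.30233,3.12089) → ×s → (4.48672,3.25464) → (4.49,3.25)
v3: (-2.5,-4.5) → rotate → (3.43866,3.83087) → ×s → (3.58604,3.99505) → (3.59,4.00)
v4: (2.5,-3.5) → rotate → (-1.65850,3.96855) → ×s → (-1.72957,4.13863) → (-1.73,4.14)
v5: (4,-0.5) → rotate → (-3.78845,1.37755) → ×s → (-3.95081,1.43659) → (-3.95,1.44)
v6: (-4,3.5) → rotate → (3.12089,-4.30233) → ×s → (3.25464,-4.48672) → (3.25,-4.49)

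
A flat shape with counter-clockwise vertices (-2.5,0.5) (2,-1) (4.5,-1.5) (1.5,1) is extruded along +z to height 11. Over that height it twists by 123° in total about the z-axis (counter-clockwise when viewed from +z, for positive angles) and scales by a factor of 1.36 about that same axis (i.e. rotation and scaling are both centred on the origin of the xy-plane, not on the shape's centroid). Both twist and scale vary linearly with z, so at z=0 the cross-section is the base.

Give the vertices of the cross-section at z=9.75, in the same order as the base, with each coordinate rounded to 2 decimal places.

Cross-section at z=9.75: (0.45,-3.33) (0.39,2.92) (-0.06,6.26) (-1.89,1.44)

t = z/height = 9.75/11 = 0.886364
s = 1 + (scale-1)·z/height = 1 + (1.36-1)·9.75/11 = 1.319091
θ = twist·z/height = 123°·9.75/11 = 109.0227° = 1.902806 rad
cos θ = -0.325943, sin θ = 0.945389 (intermediates below are computed at full precision and shown rounded to 5 d.p.)
v1: (-2.5,0.5) → rotate → (0.34216,-2.52644) → ×s → (0.45134,-3.33261) → (0.45,-3.33)
v2: (2,-1) → rotate → (0.29350,2.21672) → ×s → (0.38716,2.92406) → (0.39,2.92)
v3: (4.5,-1.5) → rotate → (-0.04866,4.74317) → ×s → (-0.06419,6.25667) → (-0.06,6.26)
v4: (1.5,1) → rotate → (-1.43430,1.09214) → ×s → (-1.89198,1.44063) → (-1.89,1.44)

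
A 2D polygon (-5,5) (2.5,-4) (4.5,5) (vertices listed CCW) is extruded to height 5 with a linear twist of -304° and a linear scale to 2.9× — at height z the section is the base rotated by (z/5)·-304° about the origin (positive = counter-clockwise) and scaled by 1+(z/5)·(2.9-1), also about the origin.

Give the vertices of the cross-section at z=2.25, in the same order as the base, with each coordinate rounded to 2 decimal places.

t = z/height = 2.25/5 = 0.45
s = 1 + (scale-1)·z/height = 1 + (2.9-1)·2.25/5 = 1.855000
θ = twist·z/height = -304°·2.25/5 = -136.8000° = -2.387610 rad
cos θ = -0.728969, sin θ = -0.684547 (intermediates below are computed at full precision and shown rounded to 5 d.p.)
v1: (-5,5) → rotate → (7.06758,-0.22211) → ×s → (13.11036,-0.41201) → (13.11,-0.41)
v2: (2.5,-4) → rotate → (-4.56061,1.20451) → ×s → (-8.45993,2.23436) → (-8.46,2.23)
v3: (4.5,5) → rotate → (0.14238,-6.72531) → ×s → (0.26411,-12.47544) → (0.26,-12.48)

Cross-section at z=2.25: (13.11,-0.41) (-8.46,2.23) (0.26,-12.48)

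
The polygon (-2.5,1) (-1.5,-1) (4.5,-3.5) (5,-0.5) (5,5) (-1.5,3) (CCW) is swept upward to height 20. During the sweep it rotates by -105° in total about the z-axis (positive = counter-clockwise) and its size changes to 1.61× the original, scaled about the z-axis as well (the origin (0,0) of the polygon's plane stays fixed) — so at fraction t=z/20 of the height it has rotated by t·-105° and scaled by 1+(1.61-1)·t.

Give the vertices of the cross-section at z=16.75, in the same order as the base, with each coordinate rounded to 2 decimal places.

t = z/height = 16.75/20 = 0.8375
s = 1 + (scale-1)·z/height = 1 + (1.61-1)·16.75/20 = 1.510875
θ = twist·z/height = -105°·16.75/20 = -87.9375° = -1.534799 rad
cos θ = 0.035990, sin θ = -0.999352 (intermediates below are computed at full precision and shown rounded to 5 d.p.)
v1: (-2.5,1) → rotate → (0.90938,2.53437) → ×s → (1.37396,3.82912) → (1.37,3.83)
v2: (-1.5,-1) → rotate → (-1.05334,1.46304) → ×s → (-1.59146,2.21047) → (-1.59,2.21)
v3: (4.5,-3.5) → rotate → (-3.33578,-4.62305) → ×s → (-5.03995,-6.98485) → (-5.04,-6.98)
v4: (5,-0.5) → rotate → (-0.31973,-5.01476) → ×s → (-0.48307,-7.57667) → (-0.48,-7.58)
v5: (5,5) → rotate → (5.17671,-4.81681) → ×s → (7.82136,-7.27760) → (7.82,-7.28)
v6: (-1.5,3) → rotate → (2.94407,1.60700) → ×s → (4.44812,2.42797) → (4.45,2.43)

Cross-section at z=16.75: (1.37,3.83) (-1.59,2.21) (-5.04,-6.98) (-0.48,-7.58) (7.82,-7.28) (4.45,2.43)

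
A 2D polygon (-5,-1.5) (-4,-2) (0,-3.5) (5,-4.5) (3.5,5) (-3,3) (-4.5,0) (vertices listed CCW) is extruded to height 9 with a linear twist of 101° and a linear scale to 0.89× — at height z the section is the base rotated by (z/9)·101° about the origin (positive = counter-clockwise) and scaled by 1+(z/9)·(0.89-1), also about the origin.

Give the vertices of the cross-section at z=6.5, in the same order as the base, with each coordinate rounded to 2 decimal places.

Cross-section at z=6.5: (-0.03,-4.81) (0.68,-4.06) (3.08,-0.94) (5.31,3.19) (-3.46,4.43) (-3.45,-1.83) (-1.21,-3.96)

t = z/height = 6.5/9 = 0.722222
s = 1 + (scale-1)·z/height = 1 + (0.89-1)·6.5/9 = 0.920556
θ = twist·z/height = 101°·6.5/9 = 72.9444° = 1.273121 rad
cos θ = 0.293299, sin θ = 0.956021 (intermediates below are computed at full precision and shown rounded to 5 d.p.)
v1: (-5,-1.5) → rotate → (-0.03246,-5.22005) → ×s → (-0.02988,-4.80535) → (-0.03,-4.81)
v2: (-4,-2) → rotate → (0.73885,-4.41068) → ×s → (0.68015,-4.06028) → (0.68,-4.06)
v3: (0,-3.5) → rotate → (3.34607,-1.02655) → ×s → (3.08025,-0.94499) → (3.08,-0.94)
v4: (5,-4.5) → rotate → (5.76859,3.46026) → ×s → (5.31031,3.18536) → (5.31,3.19)
v5: (3.5,5) → rotate → (-3.75356,4.81257) → ×s → (-3.45536,4.43024) → (-3.46,4.43)
v6: (-3,3) → rotate → (-3.74796,-1.98817) → ×s → (-3.45020,-1.83022) → (-3.45,-1.83)
v7: (-4.5,0) → rotate → (-1.31984,-4.30209) → ×s → (-1.21499,-3.96032) → (-1.21,-3.96)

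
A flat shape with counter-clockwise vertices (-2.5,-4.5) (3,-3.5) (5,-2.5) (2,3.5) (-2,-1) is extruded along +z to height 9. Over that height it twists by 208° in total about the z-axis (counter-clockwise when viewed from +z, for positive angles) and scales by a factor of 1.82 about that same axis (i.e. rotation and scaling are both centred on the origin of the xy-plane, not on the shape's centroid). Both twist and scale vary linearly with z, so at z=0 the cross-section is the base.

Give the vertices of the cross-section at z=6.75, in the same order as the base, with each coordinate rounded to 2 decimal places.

t = z/height = 6.75/9 = 0.75
s = 1 + (scale-1)·z/height = 1 + (1.82-1)·6.75/9 = 1.615000
θ = twist·z/height = 208°·6.75/9 = 156.0000° = 2.722714 rad
cos θ = -0.913545, sin θ = 0.406737 (intermediates below are computed at full precision and shown rounded to 5 d.p.)
v1: (-2.5,-4.5) → rotate → (4.11418,3.09411) → ×s → (6.64440,4.99699) → (6.64,5.00)
v2: (3,-3.5) → rotate → (-1.31706,4.41762) → ×s → (-2.12705,7.13445) → (-2.13,7.13)
v3: (5,-2.5) → rotate → (-3.55089,4.31755) → ×s → (-5.73468,6.97284) → (-5.73,6.97)
v4: (2,3.5) → rotate → (-3.25067,-2.38394) → ×s → (-5.24983,-3.85006) → (-5.25,-3.85)
v5: (-2,-1) → rotate → (2.23383,0.10007) → ×s → (3.60763,0.16162) → (3.61,0.16)

Cross-section at z=6.75: (6.64,5.00) (-2.13,7.13) (-5.73,6.97) (-5.25,-3.85) (3.61,0.16)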